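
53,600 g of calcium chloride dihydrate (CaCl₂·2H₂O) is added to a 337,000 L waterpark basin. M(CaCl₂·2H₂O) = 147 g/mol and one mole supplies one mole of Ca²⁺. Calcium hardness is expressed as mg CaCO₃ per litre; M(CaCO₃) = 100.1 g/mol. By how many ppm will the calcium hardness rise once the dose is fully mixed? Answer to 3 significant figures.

108 ppm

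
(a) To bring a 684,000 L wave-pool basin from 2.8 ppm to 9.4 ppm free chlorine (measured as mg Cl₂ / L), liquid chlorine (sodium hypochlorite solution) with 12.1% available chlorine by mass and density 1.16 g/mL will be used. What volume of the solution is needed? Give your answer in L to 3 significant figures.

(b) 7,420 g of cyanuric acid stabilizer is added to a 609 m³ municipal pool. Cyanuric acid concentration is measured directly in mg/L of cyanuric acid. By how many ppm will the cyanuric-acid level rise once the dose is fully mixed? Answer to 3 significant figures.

(a) Chlorine deficit: 9.4 − 2.8 = 6.6 ppm = 6.6 mg/L as Cl₂.
(a) Cl₂ equivalent needed: 6.6 mg/L × 684,000 L = 4,514,000 mg = 4514 g.
(a) Product at 12.1% available chlorine: 4514 / 0.121 = 37,310 g.
(a) Volume at density 1.16 g/mL: 37,310 g ÷ 1.16 g/mL = 32,160 mL.

(b) Volume: 609 m³ = 609,000 L.
(b) Rise: 7,420 g / 609,000 L × 1000 = 12.18 mg/L.

(a) 32.2 L; (b) 12.2 ppm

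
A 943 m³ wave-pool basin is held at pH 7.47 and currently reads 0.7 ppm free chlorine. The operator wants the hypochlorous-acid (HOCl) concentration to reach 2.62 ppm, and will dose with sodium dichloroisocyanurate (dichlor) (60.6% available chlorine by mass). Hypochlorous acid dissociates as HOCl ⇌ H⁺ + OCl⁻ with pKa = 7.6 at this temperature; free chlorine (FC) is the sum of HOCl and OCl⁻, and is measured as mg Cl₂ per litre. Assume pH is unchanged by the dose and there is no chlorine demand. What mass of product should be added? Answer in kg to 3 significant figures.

Volume: 943 m³ = 943,000 L.
[OCl⁻]/[HOCl] = 10^(pH − pKa) = 10^(7.47 − 7.6) = 0.7413; fraction as HOCl = 1/(1 + 0.7413) = 0.5743.
Free chlorine required for 2.62 ppm HOCl: 2.62 / 0.5743 = 4.562 ppm.
FC to add: 4.562 − 0.7 = 3.862 mg/L as Cl₂.
Cl₂ equivalent: 3.862 mg/L × 943,000 L = 3642 g.
Product at 60.6% available Cl: 3642 / 0.606 = 6010 g.

6.01 kg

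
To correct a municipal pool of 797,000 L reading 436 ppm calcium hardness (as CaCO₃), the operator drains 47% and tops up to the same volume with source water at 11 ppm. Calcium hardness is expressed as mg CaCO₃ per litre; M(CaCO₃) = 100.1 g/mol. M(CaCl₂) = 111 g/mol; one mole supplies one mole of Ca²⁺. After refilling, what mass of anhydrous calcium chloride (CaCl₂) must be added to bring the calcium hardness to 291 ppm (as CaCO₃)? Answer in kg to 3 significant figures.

48.4 kg

After draining 47% and refilling: 436 × 0.53 + 11 × 0.47 = 236.25 ppm.
Deficit to target: 291 − 236.25 = 54.75 mg/L.
As CaCO₃: 54.75 mg/L × 797,000 L = 43,640 g; ÷ 100.1 = 435.9 mol Ca²⁺.
Mass: 435.9 × 111 = 48,390 g.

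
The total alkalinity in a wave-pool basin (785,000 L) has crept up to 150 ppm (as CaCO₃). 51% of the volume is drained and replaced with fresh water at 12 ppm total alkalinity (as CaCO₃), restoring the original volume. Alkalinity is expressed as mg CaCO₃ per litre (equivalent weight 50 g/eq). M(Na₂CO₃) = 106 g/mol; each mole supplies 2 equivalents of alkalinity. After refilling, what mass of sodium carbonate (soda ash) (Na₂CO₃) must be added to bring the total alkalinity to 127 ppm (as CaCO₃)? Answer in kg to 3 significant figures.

39.4 kg

After draining 51% and refilling: 150 × 0.49 + 12 × 0.51 = 79.62 ppm.
Deficit to target: 127 − 79.62 = 47.38 mg/L.
As CaCO₃: 47.38 mg/L × 785,000 L = 37,190 g; ÷ 50 g/eq ÷ 2 = 371.9 mol Na₂CO₃.
Mass: 371.9 × 106 = 39,420 g.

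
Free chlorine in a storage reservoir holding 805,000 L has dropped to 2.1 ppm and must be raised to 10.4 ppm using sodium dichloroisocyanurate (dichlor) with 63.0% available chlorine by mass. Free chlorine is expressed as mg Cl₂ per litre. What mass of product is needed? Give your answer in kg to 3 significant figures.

10.6 kg

Chlorine deficit: 10.4 − 2.1 = 8.3 ppm = 8.3 mg/L as Cl₂.
Cl₂ equivalent needed: 8.3 mg/L × 805,000 L = 6,682,000 mg = 6682 g.
Product at 63.0% available chlorine: 6682 / 0.63 = 10,610 g.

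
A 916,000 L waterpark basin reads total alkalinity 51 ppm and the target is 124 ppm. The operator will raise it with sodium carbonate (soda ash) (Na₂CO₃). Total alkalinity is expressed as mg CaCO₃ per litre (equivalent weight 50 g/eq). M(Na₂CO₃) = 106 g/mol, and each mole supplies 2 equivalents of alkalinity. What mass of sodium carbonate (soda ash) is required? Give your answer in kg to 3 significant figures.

Alkalinity to add: (124 − 51) = 73 mg/L as CaCO₃ × 916,000 L = 66,870 g as CaCO₃.
Equivalents: 66,870 g ÷ 50 g/eq = 1337 eq.
Each mole of Na₂CO₃ supplies 2 eq, so 1337 / 2 = 668.7 mol.
Mass: 668.7 mol × 106 g/mol = 70,880 g.

70.9 kg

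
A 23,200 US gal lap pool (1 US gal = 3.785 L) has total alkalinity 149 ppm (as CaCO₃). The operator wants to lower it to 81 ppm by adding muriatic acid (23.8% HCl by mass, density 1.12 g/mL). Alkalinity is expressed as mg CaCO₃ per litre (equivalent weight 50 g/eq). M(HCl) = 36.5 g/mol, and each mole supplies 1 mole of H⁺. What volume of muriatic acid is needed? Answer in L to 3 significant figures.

Volume: 23,200 US gal × 3.785 L/gal = 87,812 L.
Alkalinity to neutralize: (149 − 81) = 68 mg/L as CaCO₃ × 87,812 L = 5971 g as CaCO₃.
Equivalents of H⁺ required: 5971 ÷ 50 g/eq = 119.4 eq = 119.4 mol HCl.
Mass of HCl: 119.4 × 36.5 = 4359 g.
Mass of 23.8% solution: 4359 / 0.238 = 18,320 g.
Volume: 18,320 g ÷ 1.12 g/mL = 16,350 mL.

16.4 L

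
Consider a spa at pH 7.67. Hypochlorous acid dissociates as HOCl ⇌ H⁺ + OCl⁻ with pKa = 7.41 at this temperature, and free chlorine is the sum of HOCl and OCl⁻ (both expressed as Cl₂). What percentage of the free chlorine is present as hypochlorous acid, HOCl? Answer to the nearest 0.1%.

35.5%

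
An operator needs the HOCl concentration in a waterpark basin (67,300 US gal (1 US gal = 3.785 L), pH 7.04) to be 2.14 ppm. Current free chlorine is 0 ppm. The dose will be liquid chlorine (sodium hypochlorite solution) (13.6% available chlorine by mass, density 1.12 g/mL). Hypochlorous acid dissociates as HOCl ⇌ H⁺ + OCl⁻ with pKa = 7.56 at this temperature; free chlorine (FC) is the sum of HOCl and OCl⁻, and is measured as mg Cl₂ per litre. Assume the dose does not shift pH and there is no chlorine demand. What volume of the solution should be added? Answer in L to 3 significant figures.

4.66 L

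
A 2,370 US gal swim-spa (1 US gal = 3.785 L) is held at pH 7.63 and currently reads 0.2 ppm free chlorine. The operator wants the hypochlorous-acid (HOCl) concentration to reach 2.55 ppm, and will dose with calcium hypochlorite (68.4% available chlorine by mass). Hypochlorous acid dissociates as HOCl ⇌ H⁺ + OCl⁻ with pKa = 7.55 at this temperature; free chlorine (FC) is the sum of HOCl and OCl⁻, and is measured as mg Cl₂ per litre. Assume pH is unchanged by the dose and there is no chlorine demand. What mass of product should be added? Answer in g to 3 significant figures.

71.0 g

Volume: 2,370 US gal × 3.785 L/gal = 8,970 L.
[OCl⁻]/[HOCl] = 10^(pH − pKa) = 10^(7.63 − 7.55) = 1.202; fraction as HOCl = 1/(1 + 1.202) = 0.4541.
Free chlorine required for 2.55 ppm HOCl: 2.55 / 0.4541 = 5.616 ppm.
FC to add: 5.616 − 0.2 = 5.416 mg/L as Cl₂.
Cl₂ equivalent: 5.416 mg/L × 8,970 L = 48.58 g.
Product at 68.4% available Cl: 48.58 / 0.684 = 71.03 g.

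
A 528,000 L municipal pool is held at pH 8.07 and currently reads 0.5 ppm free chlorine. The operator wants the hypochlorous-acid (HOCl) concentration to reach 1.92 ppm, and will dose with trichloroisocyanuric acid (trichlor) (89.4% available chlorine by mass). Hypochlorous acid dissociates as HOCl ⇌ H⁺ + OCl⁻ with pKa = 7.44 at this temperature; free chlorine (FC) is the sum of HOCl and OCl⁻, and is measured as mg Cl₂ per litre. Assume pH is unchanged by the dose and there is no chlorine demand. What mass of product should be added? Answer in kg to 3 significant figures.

[OCl⁻]/[HOCl] = 10^(pH − pKa) = 10^(8.07 − 7.44) = 4.266; fraction as HOCl = 1/(1 + 4.266) = 0.1899.
Free chlorine required for 1.92 ppm HOCl: 1.92 / 0.1899 = 10.11 ppm.
FC to add: 10.11 − 0.5 = 9.61 mg/L as Cl₂.
Cl₂ equivalent: 9.61 mg/L × 528,000 L = 5074 g.
Product at 89.4% available Cl: 5074 / 0.894 = 5676 g.

5.68 kg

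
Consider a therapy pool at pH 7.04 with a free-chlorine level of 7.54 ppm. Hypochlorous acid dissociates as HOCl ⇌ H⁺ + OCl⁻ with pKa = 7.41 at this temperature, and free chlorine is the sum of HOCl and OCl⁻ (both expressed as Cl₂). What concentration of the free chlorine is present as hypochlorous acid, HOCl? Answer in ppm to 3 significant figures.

5.29 ppm

[OCl⁻]/[HOCl] = 10^(pH − pKa) = 10^(7.04 − 7.41) = 10^-0.37 = 0.4266.
Fraction as HOCl = 1 / (1 + 0.4266) = 0.701.
HOCl = 0.701 × 7.54 ppm = 5.285 ppm.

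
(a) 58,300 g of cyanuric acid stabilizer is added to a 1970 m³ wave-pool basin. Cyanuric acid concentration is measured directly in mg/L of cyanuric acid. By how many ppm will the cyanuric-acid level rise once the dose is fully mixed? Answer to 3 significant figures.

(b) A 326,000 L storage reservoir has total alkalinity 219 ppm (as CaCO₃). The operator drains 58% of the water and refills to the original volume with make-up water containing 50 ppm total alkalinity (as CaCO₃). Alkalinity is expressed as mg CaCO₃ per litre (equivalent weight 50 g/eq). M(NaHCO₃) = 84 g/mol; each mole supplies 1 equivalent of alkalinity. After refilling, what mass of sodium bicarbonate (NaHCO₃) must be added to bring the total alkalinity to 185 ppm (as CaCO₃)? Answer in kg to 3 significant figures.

(a) 29.6 ppm; (b) 35.1 kg

(a) Volume: 1970 m³ = 1,970,000 L.
(a) Rise: 58,300 g / 1,970,000 L × 1000 = 29.59 mg/L.

(b) After draining 58% and refilling: 219 × 0.42 + 50 × 0.58 = 120.98 ppm.
(b) Deficit to target: 185 − 120.98 = 64.02 mg/L.
(b) As CaCO₃: 64.02 mg/L × 326,000 L = 20,870 g; ÷ 50 g/eq ÷ 1 = 417.4 mol NaHCO₃.
(b) Mass: 417.4 × 84 = 35,060 g.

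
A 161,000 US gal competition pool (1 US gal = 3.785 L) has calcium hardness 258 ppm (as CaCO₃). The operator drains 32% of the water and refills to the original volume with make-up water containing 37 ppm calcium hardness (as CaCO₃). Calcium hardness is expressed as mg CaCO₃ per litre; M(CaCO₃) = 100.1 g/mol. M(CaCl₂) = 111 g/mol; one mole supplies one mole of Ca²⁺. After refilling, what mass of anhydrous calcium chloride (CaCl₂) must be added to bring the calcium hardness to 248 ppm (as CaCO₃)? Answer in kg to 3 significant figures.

41.0 kg

Volume: 161,000 US gal × 3.785 L/gal = 609,385 L.
After draining 32% and refilling: 258 × 0.68 + 37 × 0.32 = 187.28 ppm.
Deficit to target: 248 − 187.28 = 60.72 mg/L.
As CaCO₃: 60.72 mg/L × 609,385 L = 37,000 g; ÷ 100.1 = 369.6 mol Ca²⁺.
Mass: 369.6 × 111 = 41,030 g.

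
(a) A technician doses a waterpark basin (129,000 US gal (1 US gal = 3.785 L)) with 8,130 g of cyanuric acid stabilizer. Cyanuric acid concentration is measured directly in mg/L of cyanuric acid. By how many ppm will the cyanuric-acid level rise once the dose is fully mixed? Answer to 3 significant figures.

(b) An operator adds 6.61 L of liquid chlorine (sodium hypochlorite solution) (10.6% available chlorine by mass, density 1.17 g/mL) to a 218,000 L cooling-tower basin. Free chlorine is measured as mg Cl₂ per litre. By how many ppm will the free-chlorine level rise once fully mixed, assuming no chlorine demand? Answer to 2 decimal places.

(a) 16.7 ppm; (b) 3.76 ppm

(a) Volume: 129,000 US gal × 3.785 L/gal = 488,265 L.
(a) Rise: 8,130 g / 488,265 L × 1000 = 16.65 mg/L.

(b) Mass of solution: 6.61 L × 1000 mL/L × 1.17 g/mL = 7734 g.
(b) Available chlorine delivered: 7734 g × 0.106 = 819.8 g as Cl₂.
(b) Concentration rise: 819.8 g / 218,000 L = 3.76 mg/L = 3.76 ppm.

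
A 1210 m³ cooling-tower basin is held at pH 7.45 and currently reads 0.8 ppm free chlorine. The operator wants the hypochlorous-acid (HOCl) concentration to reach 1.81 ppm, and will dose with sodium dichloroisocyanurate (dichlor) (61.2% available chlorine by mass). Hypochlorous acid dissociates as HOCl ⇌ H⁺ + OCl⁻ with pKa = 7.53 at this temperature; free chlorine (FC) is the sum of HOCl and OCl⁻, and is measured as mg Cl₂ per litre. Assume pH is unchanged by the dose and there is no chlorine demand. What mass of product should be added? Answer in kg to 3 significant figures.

Volume: 1210 m³ = 1,210,000 L.
[OCl⁻]/[HOCl] = 10^(pH − pKa) = 10^(7.45 − 7.53) = 0.8318; fraction as HOCl = 1/(1 + 0.8318) = 0.5459.
Free chlorine required for 1.81 ppm HOCl: 1.81 / 0.5459 = 3.315 ppm.
FC to add: 3.315 − 0.8 = 2.515 mg/L as Cl₂.
Cl₂ equivalent: 2.515 mg/L × 1,210,000 L = 3044 g.
Product at 61.2% available Cl: 3044 / 0.612 = 4973 g.

4.97 kg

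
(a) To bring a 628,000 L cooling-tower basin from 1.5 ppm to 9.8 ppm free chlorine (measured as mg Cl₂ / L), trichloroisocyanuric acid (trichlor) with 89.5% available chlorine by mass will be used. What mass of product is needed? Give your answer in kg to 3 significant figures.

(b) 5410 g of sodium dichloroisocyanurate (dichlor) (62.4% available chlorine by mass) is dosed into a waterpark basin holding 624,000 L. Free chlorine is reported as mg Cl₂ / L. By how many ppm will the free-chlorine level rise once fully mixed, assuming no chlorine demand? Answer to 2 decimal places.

(a) Chlorine deficit: 9.8 − 1.5 = 8.3 ppm = 8.3 mg/L as Cl₂.
(a) Cl₂ equivalent needed: 8.3 mg/L × 628,000 L = 5,212,000 mg = 5212 g.
(a) Product at 89.5% available chlorine: 5212 / 0.895 = 5824 g.

(b) Available chlorine delivered: 5410 g × 0.624 = 3376 g as Cl₂.
(b) Concentration rise: 3376 g / 624,000 L = 5.41 mg/L = 5.41 ppm.

(a) 5.82 kg; (b) 5.41 ppm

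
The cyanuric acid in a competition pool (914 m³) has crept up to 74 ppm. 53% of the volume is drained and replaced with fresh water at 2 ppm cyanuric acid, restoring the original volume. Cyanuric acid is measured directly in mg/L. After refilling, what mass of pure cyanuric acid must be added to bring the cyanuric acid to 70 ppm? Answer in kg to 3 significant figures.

31.2 kg

Volume: 914 m³ = 914,000 L.
After draining 53% and refilling: 74 × 0.47 + 2 × 0.53 = 35.84 ppm.
Deficit to target: 70 − 35.84 = 34.16 mg/L.
Mass: 34.16 mg/L × 914,000 L = 31,220 g cyanuric acid.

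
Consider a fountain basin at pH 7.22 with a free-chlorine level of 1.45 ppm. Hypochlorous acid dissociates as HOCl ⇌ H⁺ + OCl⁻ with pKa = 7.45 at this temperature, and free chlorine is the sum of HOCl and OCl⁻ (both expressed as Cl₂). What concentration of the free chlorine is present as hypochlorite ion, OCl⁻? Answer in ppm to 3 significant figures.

[OCl⁻]/[HOCl] = 10^(pH − pKa) = 10^(7.22 − 7.45) = 10^-0.23 = 0.5888.
Fraction as HOCl = 1 / (1 + 0.5888) = 0.6294.
OCl⁻ = (1 − 0.6294) × 1.45 ppm = 0.5374 ppm.

0.537 ppm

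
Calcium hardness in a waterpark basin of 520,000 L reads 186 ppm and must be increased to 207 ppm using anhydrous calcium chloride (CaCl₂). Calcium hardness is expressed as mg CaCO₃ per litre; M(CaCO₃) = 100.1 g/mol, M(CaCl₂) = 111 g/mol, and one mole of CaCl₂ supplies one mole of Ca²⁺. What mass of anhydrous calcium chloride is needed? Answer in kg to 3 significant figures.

Hardness to add: (207 − 186) = 21 mg/L as CaCO₃ × 520,000 L = 10,920 g as CaCO₃.
Moles of Ca²⁺ (1 mol Ca²⁺ ≡ 1 mol CaCO₃): 10,920 / 100.1 g/mol = 109.1 mol.
Mass of CaCl₂: 109.1 × 111 = 12,110 g.

12.1 kg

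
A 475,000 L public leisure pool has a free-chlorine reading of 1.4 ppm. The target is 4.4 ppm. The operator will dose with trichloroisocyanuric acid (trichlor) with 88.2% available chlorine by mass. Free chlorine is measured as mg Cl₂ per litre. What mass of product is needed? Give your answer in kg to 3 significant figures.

1.62 kg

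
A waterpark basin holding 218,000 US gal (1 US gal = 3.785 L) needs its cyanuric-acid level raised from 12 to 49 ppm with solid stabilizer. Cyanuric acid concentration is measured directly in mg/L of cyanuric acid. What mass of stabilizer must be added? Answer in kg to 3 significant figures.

Volume: 218,000 US gal × 3.785 L/gal = 825,130 L.
CYA to add: (49 − 12) = 37 mg/L × 825,130 L = 30,530 g cyanuric acid.

30.5 kg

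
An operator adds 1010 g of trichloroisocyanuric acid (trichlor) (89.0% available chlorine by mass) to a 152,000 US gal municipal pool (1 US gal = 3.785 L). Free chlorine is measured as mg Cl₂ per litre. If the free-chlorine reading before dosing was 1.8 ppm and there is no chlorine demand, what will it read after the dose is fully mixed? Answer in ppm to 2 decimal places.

3.36 ppm

Volume: 152,000 US gal × 3.785 L/gal = 575,320 L.
Available chlorine delivered: 1010 g × 0.89 = 898.9 g as Cl₂.
Concentration rise: 898.9 g / 575,320 L = 1.562 mg/L = 1.56 ppm.
Final FC: 1.8 + 1.56 = 3.36 ppm.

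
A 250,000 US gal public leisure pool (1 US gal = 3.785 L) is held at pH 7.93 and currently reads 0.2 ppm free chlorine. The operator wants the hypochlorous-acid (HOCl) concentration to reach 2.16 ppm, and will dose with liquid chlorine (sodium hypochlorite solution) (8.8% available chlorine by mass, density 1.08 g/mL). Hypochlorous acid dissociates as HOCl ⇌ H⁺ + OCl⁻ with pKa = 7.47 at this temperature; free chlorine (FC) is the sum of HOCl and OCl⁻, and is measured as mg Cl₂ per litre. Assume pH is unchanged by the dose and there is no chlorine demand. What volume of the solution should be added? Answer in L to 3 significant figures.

81.5 L

Volume: 250,000 US gal × 3.785 L/gal = 946,250 L.
[OCl⁻]/[HOCl] = 10^(pH − pKa) = 10^(7.93 − 7.47) = 2.884; fraction as HOCl = 1/(1 + 2.884) = 0.2575.
Free chlorine required for 2.16 ppm HOCl: 2.16 / 0.2575 = 8.39 ppm.
FC to add: 8.39 − 0.2 = 8.19 mg/L as Cl₂.
Cl₂ equivalent: 8.19 mg/L × 946,250 L = 7749 g.
Product at 8.8% available Cl: 7749 / 0.088 = 88,060 g.
Volume: 88,060 g ÷ 1.08 g/mL = 81,540 mL.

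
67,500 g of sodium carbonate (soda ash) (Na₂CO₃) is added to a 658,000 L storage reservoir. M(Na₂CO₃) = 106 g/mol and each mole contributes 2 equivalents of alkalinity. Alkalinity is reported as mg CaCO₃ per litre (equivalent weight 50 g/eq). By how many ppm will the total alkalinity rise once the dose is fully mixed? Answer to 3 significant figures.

96.8 ppm

Moles of Na₂CO₃: 67,500 g ÷ 106 g/mol = 636.8 mol → 1274 eq of alkalinity.
As CaCO₃: 1274 eq × 50 g/eq = 63,680 g.
Rise: 63,680 g / 658,000 L × 1000 = 96.78 mg/L.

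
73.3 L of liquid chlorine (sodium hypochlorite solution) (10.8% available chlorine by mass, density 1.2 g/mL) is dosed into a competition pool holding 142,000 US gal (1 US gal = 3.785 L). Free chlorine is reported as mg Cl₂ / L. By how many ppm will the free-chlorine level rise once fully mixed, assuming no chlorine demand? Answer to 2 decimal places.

17.67 ppm

Volume: 142,000 US gal × 3.785 L/gal = 537,470 L.
Mass of solution: 73.3 L × 1000 mL/L × 1.2 g/mL = 87,960 g.
Available chlorine delivered: 87,960 g × 0.108 = 9500 g as Cl₂.
Concentration rise: 9500 g / 537,470 L = 17.67 mg/L = 17.67 ppm.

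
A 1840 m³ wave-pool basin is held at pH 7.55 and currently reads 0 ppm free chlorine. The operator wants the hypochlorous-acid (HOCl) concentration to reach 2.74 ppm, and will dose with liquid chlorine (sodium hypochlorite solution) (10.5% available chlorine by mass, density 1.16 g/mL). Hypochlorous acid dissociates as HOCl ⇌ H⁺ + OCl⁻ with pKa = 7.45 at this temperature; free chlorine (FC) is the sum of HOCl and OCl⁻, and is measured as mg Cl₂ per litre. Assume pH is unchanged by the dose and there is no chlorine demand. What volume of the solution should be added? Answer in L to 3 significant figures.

93.5 L

Volume: 1840 m³ = 1,840,000 L.
[OCl⁻]/[HOCl] = 10^(pH − pKa) = 10^(7.55 − 7.45) = 1.259; fraction as HOCl = 1/(1 + 1.259) = 0.4427.
Free chlorine required for 2.74 ppm HOCl: 2.74 / 0.4427 = 6.189 ppm.
FC to add: 6.189 − 0 = 6.189 mg/L as Cl₂.
Cl₂ equivalent: 6.189 mg/L × 1,840,000 L = 11,390 g.
Product at 10.5% available Cl: 11,390 / 0.105 = 108,500 g.
Volume: 108,500 g ÷ 1.16 g/mL = 93,500 mL.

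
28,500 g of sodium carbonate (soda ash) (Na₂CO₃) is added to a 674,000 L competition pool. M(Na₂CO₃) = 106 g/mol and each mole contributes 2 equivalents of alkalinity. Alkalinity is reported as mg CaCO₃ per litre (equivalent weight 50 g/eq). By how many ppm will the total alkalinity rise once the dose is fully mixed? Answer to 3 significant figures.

39.9 ppm

Moles of Na₂CO₃: 28,500 g ÷ 106 g/mol = 268.9 mol → 537.7 eq of alkalinity.
As CaCO₃: 537.7 eq × 50 g/eq = 26,890 g.
Rise: 26,890 g / 674,000 L × 1000 = 39.89 mg/L.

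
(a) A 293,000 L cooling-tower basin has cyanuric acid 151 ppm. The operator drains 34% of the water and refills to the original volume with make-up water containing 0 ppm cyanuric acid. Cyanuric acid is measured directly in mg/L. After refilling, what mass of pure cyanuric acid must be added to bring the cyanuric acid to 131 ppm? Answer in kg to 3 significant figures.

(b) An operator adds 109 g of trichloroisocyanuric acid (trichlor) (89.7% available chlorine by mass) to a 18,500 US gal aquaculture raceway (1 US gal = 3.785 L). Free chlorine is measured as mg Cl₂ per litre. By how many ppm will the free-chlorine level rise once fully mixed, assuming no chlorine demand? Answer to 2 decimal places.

(a) 9.18 kg; (b) 1.40 ppm

(a) After draining 34% and refilling: 151 × 0.66 + 0 × 0.34 = 99.66 ppm.
(a) Deficit to target: 131 − 99.66 = 31.34 mg/L.
(a) Mass: 31.34 mg/L × 293,000 L = 9183 g cyanuric acid.

(b) Volume: 18,500 US gal × 3.785 L/gal = 70,022 L.
(b) Available chlorine delivered: 109 g × 0.897 = 97.77 g as Cl₂.
(b) Concentration rise: 97.77 g / 70,022 L = 1.396 mg/L = 1.40 ppm.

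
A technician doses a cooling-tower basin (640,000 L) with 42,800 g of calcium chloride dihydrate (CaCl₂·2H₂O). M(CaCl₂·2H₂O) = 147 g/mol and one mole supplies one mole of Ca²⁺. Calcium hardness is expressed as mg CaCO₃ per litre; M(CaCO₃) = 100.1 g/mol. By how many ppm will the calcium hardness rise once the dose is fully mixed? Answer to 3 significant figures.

45.5 ppm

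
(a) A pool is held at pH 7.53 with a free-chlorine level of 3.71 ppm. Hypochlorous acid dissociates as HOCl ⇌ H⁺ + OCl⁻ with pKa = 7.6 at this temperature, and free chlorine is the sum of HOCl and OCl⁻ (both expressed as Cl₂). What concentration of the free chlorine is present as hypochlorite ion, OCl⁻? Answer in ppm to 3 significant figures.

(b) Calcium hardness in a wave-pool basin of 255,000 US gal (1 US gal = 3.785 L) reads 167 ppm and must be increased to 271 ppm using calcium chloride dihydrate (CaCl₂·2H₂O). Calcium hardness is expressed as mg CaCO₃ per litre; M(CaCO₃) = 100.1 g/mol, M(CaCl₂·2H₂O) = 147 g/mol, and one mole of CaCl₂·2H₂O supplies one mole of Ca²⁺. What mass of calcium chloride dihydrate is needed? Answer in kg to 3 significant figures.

(a) 1.71 ppm; (b) 147 kg

(a) [OCl⁻]/[HOCl] = 10^(pH − pKa) = 10^(7.53 − 7.6) = 10^-0.07 = 0.8511.
(a) Fraction as HOCl = 1 / (1 + 0.8511) = 0.5402.
(a) OCl⁻ = (1 − 0.5402) × 3.71 ppm = 1.706 ppm.

(b) Volume: 255,000 US gal × 3.785 L/gal = 965,175 L.
(b) Hardness to add: (271 − 167) = 104 mg/L as CaCO₃ × 965,175 L = 100,400 g as CaCO₃.
(b) Moles of Ca²⁺ (1 mol Ca²⁺ ≡ 1 mol CaCO₃): 100,400 / 100.1 g/mol = 1003 mol.
(b) Mass of CaCl₂·2H₂O: 1003 × 147 = 147,400 g.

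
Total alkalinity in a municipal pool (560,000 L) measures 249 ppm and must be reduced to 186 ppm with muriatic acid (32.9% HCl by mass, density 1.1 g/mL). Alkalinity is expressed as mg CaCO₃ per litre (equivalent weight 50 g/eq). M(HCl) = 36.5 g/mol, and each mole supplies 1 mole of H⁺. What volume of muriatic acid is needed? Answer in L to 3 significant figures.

71.2 L

Alkalinity to neutralize: (249 − 186) = 63 mg/L as CaCO₃ × 560,000 L = 35,280 g as CaCO₃.
Equivalents of H⁺ required: 35,280 ÷ 50 g/eq = 705.6 eq = 705.6 mol HCl.
Mass of HCl: 705.6 × 36.5 = 25,750 g.
Mass of 32.9% solution: 25,750 / 0.329 = 78,280 g.
Volume: 78,280 g ÷ 1.1 g/mL = 71,160 mL.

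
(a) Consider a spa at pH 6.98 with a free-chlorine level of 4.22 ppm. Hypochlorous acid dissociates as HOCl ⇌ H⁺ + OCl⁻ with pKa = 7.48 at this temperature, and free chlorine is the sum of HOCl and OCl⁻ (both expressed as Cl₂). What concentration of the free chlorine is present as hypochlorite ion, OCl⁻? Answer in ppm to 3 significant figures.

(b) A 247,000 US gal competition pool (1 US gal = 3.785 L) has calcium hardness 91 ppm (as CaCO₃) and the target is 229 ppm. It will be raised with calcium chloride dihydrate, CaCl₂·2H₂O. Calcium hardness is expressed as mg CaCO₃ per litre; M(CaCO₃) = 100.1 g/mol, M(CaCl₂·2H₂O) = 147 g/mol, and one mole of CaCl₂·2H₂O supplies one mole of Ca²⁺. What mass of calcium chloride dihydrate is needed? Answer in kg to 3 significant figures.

(a) [OCl⁻]/[HOCl] = 10^(pH − pKa) = 10^(6.98 − 7.48) = 10^-0.50 = 0.3162.
(a) Fraction as HOCl = 1 / (1 + 0.3162) = 0.7597.
(a) OCl⁻ = (1 − 0.7597) × 4.22 ppm = 1.014 ppm.

(b) Volume: 247,000 US gal × 3.785 L/gal = 934,895 L.
(b) Hardness to add: (229 − 91) = 138 mg/L as CaCO₃ × 934,895 L = 129,000 g as CaCO₃.
(b) Moles of Ca²⁺ (1 mol Ca²⁺ ≡ 1 mol CaCO₃): 129,000 / 100.1 g/mol = 1289 mol.
(b) Mass of CaCl₂·2H₂O: 1289 × 147 = 189,500 g.

(a) 1.01 ppm; (b) 189 kg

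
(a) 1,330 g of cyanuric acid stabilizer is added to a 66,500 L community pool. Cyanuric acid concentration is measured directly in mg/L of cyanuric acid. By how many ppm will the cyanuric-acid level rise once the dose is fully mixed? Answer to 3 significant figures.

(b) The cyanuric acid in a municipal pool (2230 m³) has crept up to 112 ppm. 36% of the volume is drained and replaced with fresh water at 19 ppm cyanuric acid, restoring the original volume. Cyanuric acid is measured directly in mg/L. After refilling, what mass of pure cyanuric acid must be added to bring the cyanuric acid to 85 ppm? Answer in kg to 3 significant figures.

(a) Rise: 1,330 g / 66,500 L × 1000 = 20 mg/L.

(b) Volume: 2230 m³ = 2,230,000 L.
(b) After draining 36% and refilling: 112 × 0.64 + 19 × 0.36 = 78.52 ppm.
(b) Deficit to target: 85 − 78.52 = 6.48 mg/L.
(b) Mass: 6.48 mg/L × 2,230,000 L = 14,450 g cyanuric acid.

(a) 20.0 ppm; (b) 14.5 kg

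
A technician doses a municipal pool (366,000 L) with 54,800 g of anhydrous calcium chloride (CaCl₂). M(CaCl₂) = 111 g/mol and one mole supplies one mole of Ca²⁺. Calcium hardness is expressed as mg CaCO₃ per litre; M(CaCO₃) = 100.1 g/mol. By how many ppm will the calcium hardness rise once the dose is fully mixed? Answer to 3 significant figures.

Moles of Ca²⁺: 54,800 g ÷ 111 g/mol = 493.7 mol.
As CaCO₃: 493.7 mol × 100.1 g/mol = 49,420 g.
Rise: 49,420 g / 366,000 L × 1000 = 135 mg/L.

135 ppm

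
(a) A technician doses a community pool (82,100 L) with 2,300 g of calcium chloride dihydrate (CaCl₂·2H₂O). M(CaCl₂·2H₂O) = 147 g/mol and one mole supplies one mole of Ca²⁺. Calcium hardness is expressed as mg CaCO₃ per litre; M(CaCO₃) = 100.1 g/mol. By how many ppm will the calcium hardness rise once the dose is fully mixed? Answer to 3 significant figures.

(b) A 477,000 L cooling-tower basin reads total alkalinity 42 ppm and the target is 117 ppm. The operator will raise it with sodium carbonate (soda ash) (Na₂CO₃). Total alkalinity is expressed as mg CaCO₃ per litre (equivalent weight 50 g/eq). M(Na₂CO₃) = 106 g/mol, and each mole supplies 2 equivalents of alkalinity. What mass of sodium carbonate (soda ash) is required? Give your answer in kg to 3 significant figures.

(a) 19.1 ppm; (b) 37.9 kg

(a) Moles of Ca²⁺: 2,300 g ÷ 147 g/mol = 15.65 mol.
(a) As CaCO₃: 15.65 mol × 100.1 g/mol = 1566 g.
(a) Rise: 1566 g / 82,100 L × 1000 = 19.08 mg/L.

(b) Alkalinity to add: (117 − 42) = 75 mg/L as CaCO₃ × 477,000 L = 35,780 g as CaCO₃.
(b) Equivalents: 35,780 g ÷ 50 g/eq = 715.5 eq.
(b) Each mole of Na₂CO₃ supplies 2 eq, so 715.5 / 2 = 357.8 mol.
(b) Mass: 357.8 mol × 106 g/mol = 37,920 g.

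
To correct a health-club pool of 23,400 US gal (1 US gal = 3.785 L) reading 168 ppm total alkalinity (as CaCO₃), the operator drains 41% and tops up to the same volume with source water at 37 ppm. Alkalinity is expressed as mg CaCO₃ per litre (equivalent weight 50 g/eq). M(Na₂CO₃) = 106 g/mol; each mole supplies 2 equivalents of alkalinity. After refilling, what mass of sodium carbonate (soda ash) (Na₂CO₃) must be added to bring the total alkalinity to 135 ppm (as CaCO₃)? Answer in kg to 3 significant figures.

1.94 kg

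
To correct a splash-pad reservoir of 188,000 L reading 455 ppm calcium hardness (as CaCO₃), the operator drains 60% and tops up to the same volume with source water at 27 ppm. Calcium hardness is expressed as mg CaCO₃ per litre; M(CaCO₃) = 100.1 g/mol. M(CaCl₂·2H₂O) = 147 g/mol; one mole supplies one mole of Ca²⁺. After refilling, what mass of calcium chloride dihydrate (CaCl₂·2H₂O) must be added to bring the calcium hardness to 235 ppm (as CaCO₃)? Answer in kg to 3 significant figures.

10.2 kg

After draining 60% and refilling: 455 × 0.40 + 27 × 0.60 = 198.2 ppm.
Deficit to target: 235 − 198.2 = 36.8 mg/L.
As CaCO₃: 36.8 mg/L × 188,000 L = 6918 g; ÷ 100.1 = 69.11 mol Ca²⁺.
Mass: 69.11 × 147 = 10,160 g.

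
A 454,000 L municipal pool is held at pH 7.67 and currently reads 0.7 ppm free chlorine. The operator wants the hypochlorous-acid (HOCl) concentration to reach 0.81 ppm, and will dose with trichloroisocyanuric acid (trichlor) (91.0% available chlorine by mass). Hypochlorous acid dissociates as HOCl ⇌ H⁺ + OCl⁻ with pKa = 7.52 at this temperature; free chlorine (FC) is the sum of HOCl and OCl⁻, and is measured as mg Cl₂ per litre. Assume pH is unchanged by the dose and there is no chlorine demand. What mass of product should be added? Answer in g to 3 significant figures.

626 g

[OCl⁻]/[HOCl] = 10^(pH − pKa) = 10^(7.67 − 7.52) = 1.413; fraction as HOCl = 1/(1 + 1.413) = 0.4145.
Free chlorine required for 0.81 ppm HOCl: 0.81 / 0.4145 = 1.954 ppm.
FC to add: 1.954 − 0.7 = 1.254 mg/L as Cl₂.
Cl₂ equivalent: 1.254 mg/L × 454,000 L = 569.4 g.
Product at 91.0% available Cl: 569.4 / 0.91 = 625.7 g.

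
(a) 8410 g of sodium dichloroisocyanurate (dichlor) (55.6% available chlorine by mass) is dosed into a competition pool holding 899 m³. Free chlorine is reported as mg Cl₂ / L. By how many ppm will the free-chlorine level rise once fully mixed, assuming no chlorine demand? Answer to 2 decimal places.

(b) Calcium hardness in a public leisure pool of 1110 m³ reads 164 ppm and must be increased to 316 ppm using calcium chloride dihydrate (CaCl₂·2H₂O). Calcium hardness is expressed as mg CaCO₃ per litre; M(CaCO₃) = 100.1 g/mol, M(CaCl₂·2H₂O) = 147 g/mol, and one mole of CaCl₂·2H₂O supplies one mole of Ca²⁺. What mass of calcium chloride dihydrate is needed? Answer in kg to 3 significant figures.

(a) Volume: 899 m³ = 899,000 L.
(a) Available chlorine delivered: 8410 g × 0.556 = 4676 g as Cl₂.
(a) Concentration rise: 4676 g / 899,000 L = 5.201 mg/L = 5.20 ppm.

(b) Volume: 1110 m³ = 1,110,000 L.
(b) Hardness to add: (316 − 164) = 152 mg/L as CaCO₃ × 1,110,000 L = 168,700 g as CaCO₃.
(b) Moles of Ca²⁺ (1 mol Ca²⁺ ≡ 1 mol CaCO₃): 168,700 / 100.1 g/mol = 1686 mol.
(b) Mass of CaCl₂·2H₂O: 1686 × 147 = 247,800 g.

(a) 5.20 ppm; (b) 248 kg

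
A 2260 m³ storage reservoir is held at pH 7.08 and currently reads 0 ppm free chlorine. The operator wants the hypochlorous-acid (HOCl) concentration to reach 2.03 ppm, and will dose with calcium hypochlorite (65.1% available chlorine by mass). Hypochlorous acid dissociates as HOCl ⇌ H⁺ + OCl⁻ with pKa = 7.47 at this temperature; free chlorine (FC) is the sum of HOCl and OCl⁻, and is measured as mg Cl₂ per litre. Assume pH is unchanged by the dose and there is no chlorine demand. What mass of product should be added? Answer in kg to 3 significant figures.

9.92 kg

Volume: 2260 m³ = 2,260,000 L.
[OCl⁻]/[HOCl] = 10^(pH − pKa) = 10^(7.08 − 7.47) = 0.4074; fraction as HOCl = 1/(1 + 0.4074) = 0.7105.
Free chlorine required for 2.03 ppm HOCl: 2.03 / 0.7105 = 2.857 ppm.
FC to add: 2.857 − 0 = 2.857 mg/L as Cl₂.
Cl₂ equivalent: 2.857 mg/L × 2,260,000 L = 6457 g.
Product at 65.1% available Cl: 6457 / 0.651 = 9918 g.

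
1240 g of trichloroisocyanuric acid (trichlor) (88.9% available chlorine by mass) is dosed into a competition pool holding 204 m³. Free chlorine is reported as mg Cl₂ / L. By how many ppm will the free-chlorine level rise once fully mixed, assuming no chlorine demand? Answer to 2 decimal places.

5.40 ppm

Volume: 204 m³ = 204,000 L.
Available chlorine delivered: 1240 g × 0.889 = 1102 g as Cl₂.
Concentration rise: 1102 g / 204,000 L = 5.404 mg/L = 5.40 ppm.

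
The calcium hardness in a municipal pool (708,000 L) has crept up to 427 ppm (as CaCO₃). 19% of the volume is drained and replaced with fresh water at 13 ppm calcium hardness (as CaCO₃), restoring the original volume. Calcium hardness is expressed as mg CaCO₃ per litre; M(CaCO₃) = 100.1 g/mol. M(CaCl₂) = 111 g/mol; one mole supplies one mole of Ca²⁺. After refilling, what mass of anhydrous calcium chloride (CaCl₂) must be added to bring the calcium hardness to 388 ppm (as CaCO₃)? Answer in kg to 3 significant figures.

After draining 19% and refilling: 427 × 0.81 + 13 × 0.19 = 348.34 ppm.
Deficit to target: 388 − 348.34 = 39.66 mg/L.
As CaCO₃: 39.66 mg/L × 708,000 L = 28,080 g; ÷ 100.1 = 280.5 mol Ca²⁺.
Mass: 280.5 × 111 = 31,140 g.

31.1 kg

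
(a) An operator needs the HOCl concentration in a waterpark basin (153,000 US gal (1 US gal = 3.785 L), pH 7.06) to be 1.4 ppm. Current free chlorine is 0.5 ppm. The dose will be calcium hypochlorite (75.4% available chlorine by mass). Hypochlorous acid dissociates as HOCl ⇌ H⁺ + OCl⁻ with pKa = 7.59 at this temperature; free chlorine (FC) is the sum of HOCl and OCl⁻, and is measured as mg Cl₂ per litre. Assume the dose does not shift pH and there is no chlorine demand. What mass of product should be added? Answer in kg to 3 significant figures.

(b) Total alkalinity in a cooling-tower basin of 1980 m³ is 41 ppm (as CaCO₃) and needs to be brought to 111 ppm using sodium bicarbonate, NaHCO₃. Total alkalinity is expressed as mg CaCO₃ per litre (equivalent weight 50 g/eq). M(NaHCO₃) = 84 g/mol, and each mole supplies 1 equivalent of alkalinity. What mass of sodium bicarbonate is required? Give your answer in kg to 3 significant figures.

(a) 1.01 kg; (b) 233 kg

(a) Volume: 153,000 US gal × 3.785 L/gal = 579,105 L.
(a) [OCl⁻]/[HOCl] = 10^(pH − pKa) = 10^(7.06 − 7.59) = 0.2951; fraction as HOCl = 1/(1 + 0.2951) = 0.7721.
(a) Free chlorine required for 1.4 ppm HOCl: 1.4 / 0.7721 = 1.813 ppm.
(a) FC to add: 1.813 − 0.5 = 1.313 mg/L as Cl₂.
(a) Cl₂ equivalent: 1.313 mg/L × 579,105 L = 760.5 g.
(a) Product at 75.4% available Cl: 760.5 / 0.754 = 1009 g.

(b) Volume: 1980 m³ = 1,980,000 L.
(b) Alkalinity to add: (111 − 41) = 70 mg/L as CaCO₃ × 1,980,000 L = 138,600 g as CaCO₃.
(b) Equivalents: 138,600 g ÷ 50 g/eq = 2772 eq.
(b) NaHCO₃ supplies 1 eq per mole → 2772 mol.
(b) Mass: 2772 mol × 84 g/mol = 232,800 g.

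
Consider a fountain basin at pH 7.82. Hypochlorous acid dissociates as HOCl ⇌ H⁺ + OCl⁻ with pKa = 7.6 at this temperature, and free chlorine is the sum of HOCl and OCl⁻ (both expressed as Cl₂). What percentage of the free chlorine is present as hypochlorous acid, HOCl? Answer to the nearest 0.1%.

37.6%

[OCl⁻]/[HOCl] = 10^(pH − pKa) = 10^(7.82 − 7.6) = 10^0.22 = 1.66.
Fraction as HOCl = 1 / (1 + 1.66) = 0.376.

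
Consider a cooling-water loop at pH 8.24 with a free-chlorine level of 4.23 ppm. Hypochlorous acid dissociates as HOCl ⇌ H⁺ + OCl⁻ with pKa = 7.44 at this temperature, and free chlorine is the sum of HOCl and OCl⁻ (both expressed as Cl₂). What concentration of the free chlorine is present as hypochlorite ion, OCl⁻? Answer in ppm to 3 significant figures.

3.65 ppm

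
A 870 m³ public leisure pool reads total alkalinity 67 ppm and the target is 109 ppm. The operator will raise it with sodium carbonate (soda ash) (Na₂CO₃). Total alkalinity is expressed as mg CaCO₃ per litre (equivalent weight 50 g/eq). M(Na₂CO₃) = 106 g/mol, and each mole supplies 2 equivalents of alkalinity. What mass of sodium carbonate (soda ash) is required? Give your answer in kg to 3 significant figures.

38.7 kg

Volume: 870 m³ = 870,000 L.
Alkalinity to add: (109 − 67) = 42 mg/L as CaCO₃ × 870,000 L = 36,540 g as CaCO₃.
Equivalents: 36,540 g ÷ 50 g/eq = 730.8 eq.
Each mole of Na₂CO₃ supplies 2 eq, so 730.8 / 2 = 365.4 mol.
Mass: 365.4 mol × 106 g/mol = 38,730 g.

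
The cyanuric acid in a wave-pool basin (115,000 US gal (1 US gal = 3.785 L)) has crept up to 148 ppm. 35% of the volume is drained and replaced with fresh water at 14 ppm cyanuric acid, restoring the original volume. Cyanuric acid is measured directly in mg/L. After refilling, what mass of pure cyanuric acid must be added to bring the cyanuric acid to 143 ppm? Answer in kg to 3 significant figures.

Volume: 115,000 US gal × 3.785 L/gal = 435,275 L.
After draining 35% and refilling: 148 × 0.65 + 14 × 0.35 = 101.1 ppm.
Deficit to target: 143 − 101.1 = 41.9 mg/L.
Mass: 41.9 mg/L × 435,275 L = 18,240 g cyanuric acid.

18.2 kg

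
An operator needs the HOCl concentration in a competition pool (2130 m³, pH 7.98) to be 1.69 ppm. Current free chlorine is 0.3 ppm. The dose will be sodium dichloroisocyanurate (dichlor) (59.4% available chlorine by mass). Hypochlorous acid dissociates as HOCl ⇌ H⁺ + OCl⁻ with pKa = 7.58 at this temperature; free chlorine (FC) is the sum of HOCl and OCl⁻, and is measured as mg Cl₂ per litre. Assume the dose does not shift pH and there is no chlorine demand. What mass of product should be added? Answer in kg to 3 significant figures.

20.2 kg

Volume: 2130 m³ = 2,130,000 L.
[OCl⁻]/[HOCl] = 10^(pH − pKa) = 10^(7.98 − 7.58) = 2.512; fraction as HOCl = 1/(1 + 2.512) = 0.2847.
Free chlorine required for 1.69 ppm HOCl: 1.69 / 0.2847 = 5.935 ppm.
FC to add: 5.935 − 0.3 = 5.635 mg/L as Cl₂.
Cl₂ equivalent: 5.635 mg/L × 2,130,000 L = 12,000 g.
Product at 59.4% available Cl: 12,000 / 0.594 = 20,210 g.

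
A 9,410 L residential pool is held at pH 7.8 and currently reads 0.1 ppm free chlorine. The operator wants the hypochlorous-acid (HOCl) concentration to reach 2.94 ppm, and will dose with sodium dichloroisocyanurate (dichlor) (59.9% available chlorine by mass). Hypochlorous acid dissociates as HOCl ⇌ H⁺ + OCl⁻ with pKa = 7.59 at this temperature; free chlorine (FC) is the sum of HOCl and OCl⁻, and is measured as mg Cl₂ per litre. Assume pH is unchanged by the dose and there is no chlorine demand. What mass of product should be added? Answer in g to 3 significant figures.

[OCl⁻]/[HOCl] = 10^(pH − pKa) = 10^(7.8 − 7.59) = 1.622; fraction as HOCl = 1/(1 + 1.622) = 0.3814.
Free chlorine required for 2.94 ppm HOCl: 2.94 / 0.3814 = 7.708 ppm.
FC to add: 7.708 − 0.1 = 7.608 mg/L as Cl₂.
Cl₂ equivalent: 7.608 mg/L × 9,410 L = 71.59 g.
Product at 59.9% available Cl: 71.59 / 0.599 = 119.5 g.

120 g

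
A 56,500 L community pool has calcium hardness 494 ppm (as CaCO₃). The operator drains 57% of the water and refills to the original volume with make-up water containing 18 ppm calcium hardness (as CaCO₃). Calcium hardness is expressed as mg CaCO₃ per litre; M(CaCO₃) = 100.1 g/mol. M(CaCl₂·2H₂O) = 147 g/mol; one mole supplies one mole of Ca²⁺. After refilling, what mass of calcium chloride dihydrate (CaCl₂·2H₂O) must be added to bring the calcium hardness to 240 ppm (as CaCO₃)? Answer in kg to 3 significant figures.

1.44 kg

After draining 57% and refilling: 494 × 0.43 + 18 × 0.57 = 222.68 ppm.
Deficit to target: 240 − 222.68 = 17.32 mg/L.
As CaCO₃: 17.32 mg/L × 56,500 L = 978.6 g; ÷ 100.1 = 9.776 mol Ca²⁺.
Mass: 9.776 × 147 = 1437 g.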